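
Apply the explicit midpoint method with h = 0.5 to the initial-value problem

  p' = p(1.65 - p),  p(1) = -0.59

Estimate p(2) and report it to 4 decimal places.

Midpoint: k1 = f(s_n, p_n); k2 = f(s_n + h/2, p_n + (h/2)·k1); p_{n+1} = p_n + h·k2.
s=1.000000, p=-0.590000:
  k1 = f(1.000000, -0.590000) = -1.321600
  k2 = f(1.250000, -0.920400) = -2.365796
  p ← -0.590000 + 0.5·(-2.365796) = -1.772898
s=1.500000, p=-1.772898:
  k1 = f(1.500000, -1.772898) = -6.068449
  k2 = f(1.750000, -3.290010) = -16.252686
  p ← -1.772898 + 0.5·(-16.252686) = -9.899241
p(2) ≈ -9.8992

-9.8992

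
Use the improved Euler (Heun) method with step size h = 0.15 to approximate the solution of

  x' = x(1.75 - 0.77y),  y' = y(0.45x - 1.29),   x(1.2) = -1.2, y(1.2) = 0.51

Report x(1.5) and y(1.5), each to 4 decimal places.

Heun on (x,y): k1 = f(s_n, state_n); k2 = f(s_n + h, state_n + h·k1); state_{n+1} = state_n + (h/2)·(k1 + k2).
1.200000: (-1.200000, 0.510000)
  k1 = (-1.628760, -0.933300)
  predictor → (-1.444314, 0.370005)
  k2 = (-2.116059, -0.717788)
  → (-1.480861, 0.386168)
1.350000: (-1.480861, 0.386168)
  k1 = (-2.151174, -0.755495)
  predictor → (-1.803537, 0.272844)
  k2 = (-2.777285, -0.573407)
  → (-1.850496, 0.286501)
(x(1.5), y(1.5)) ≈ (-1.8505, 0.2865)

-1.8505, 0.2865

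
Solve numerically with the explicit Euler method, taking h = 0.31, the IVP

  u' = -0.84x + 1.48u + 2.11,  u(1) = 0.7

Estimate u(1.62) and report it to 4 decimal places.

Euler: u_{n+1} = u_n + h·f(x_n, u_n).
x=1.000000, u=0.700000: f=2.306000 → u ← 0.700000 + 0.31·2.306000 = 1.414860
x=1.310000, u=1.414860: f=3.103593 → u ← 1.414860 + 0.31·3.103593 = 2.376974
u(1.62) ≈ 2.3770

2.3770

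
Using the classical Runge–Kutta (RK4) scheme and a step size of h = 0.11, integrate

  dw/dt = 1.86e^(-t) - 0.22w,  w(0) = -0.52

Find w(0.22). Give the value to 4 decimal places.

-0.1372

RK4: k1 = f(t_n, w_n); k2 = f(t_n + h/2, w_n + (h/2)·k1); k3 = f(t_n + h/2, w_n + (h/2)·k2); k4 = f(t_n + h, w_n + h·k3); w_{n+1} = w_n + (h/6)·(k1 + 2k2 + 2k3 + k4).
t=0.000000, w=-0.520000:
  k1 = f(0.000000, -0.520000) = 1.974400
  k2 = f(0.055000, -0.411408) = 1.850972
  k3 = f(0.055000, -0.418197) = 1.852466
  k4 = f(0.110000, -0.316229) = 1.735822
  w ← -0.520000 + (0.11/6)·(k1 + 2k2 + 2k3 + k4) = -0.316187
t=0.110000, w=-0.316187:
  k1 = f(0.110000, -0.316187) = 1.735813
  k2 = f(0.165000, -0.220717) = 1.625640
  k3 = f(0.165000, -0.226776) = 1.626973
  k4 = f(0.220000, -0.137220) = 1.522873
  w ← -0.316187 + (0.11/6)·(k1 + 2k2 + 2k3 + k4) = -0.137181
w(0.22) ≈ -0.1372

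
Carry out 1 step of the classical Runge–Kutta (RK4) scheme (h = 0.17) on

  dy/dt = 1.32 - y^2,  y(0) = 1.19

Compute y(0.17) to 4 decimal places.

1.1766

RK4: k1 = f(t_n, y_n); k2 = f(t_n + h/2, y_n + (h/2)·k1); k3 = f(t_n + h/2, y_n + (h/2)·k2); k4 = f(t_n + h, y_n + h·k3); y_{n+1} = y_n + (h/6)·(k1 + 2k2 + 2k3 + k4).
t=0.000000, y=1.190000:
  k1 = f(0.000000, 1.190000) = -0.096100
  k2 = f(0.085000, 1.181831) = -0.076726
  k3 = f(0.085000, 1.183478) = -0.080621
  k4 = f(0.170000, 1.176294) = -0.063669
  y ← 1.190000 + (0.17/6)·(k1 + 2k2 + 2k3 + k4) = 1.176557
y(0.17) ≈ 1.1766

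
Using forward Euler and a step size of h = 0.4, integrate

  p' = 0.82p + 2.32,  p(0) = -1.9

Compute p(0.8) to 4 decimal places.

Euler: p_{n+1} = p_n + h·f(s_n, p_n).
s=0.000000, p=-1.900000: f=0.762000 → p ← -1.900000 + 0.4·0.762000 = -1.595200
s=0.400000, p=-1.595200: f=1.011936 → p ← -1.595200 + 0.4·1.011936 = -1.190426
p(0.8) ≈ -1.1904

-1.1904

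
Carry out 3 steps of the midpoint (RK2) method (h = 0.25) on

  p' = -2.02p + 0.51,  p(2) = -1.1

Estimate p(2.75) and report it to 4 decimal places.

Midpoint: k1 = f(t_n, p_n); k2 = f(t_n + h/2, p_n + (h/2)·k1); p_{n+1} = p_n + h·k2.
t=2.000000, p=-1.100000:
  k1 = f(2.000000, -1.100000) = 2.732000
  k2 = f(2.125000, -0.758500) = 2.042170
  p ← -1.100000 + 0.25·2.042170 = -0.589458
t=2.250000, p=-0.589458:
  k1 = f(2.250000, -0.589458) = 1.700704
  k2 = f(2.375000, -0.376869) = 1.271276
  p ← -0.589458 + 0.25·1.271276 = -0.271638
t=2.500000, p=-0.271638:
  k1 = f(2.500000, -0.271638) = 1.058710
  k2 = f(2.625000, -0.139300) = 0.791385
  p ← -0.271638 + 0.25·0.791385 = -0.073792
p(2.75) ≈ -0.0738

-0.0738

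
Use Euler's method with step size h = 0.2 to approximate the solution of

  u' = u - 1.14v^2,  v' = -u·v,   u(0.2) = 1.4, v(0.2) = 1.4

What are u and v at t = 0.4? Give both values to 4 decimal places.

1.2331, 1.0080

Euler on (u,v): u_{n+1} = u_n + h·u', v_{n+1} = v_n + h·v'.
0.200000: (1.400000, 1.400000); f=(-0.834400, -1.960000) → (1.233120, 1.008000)
(u(0.4), v(0.4)) ≈ (1.2331, 1.0080)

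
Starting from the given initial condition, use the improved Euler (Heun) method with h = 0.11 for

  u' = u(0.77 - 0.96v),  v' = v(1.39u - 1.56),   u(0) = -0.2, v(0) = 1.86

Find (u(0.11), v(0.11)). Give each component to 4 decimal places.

-0.1824, 1.5245

Heun on (u,v): k1 = f(t_n, state_n); k2 = f(t_n + h, state_n + h·k1); state_{n+1} = state_n + (h/2)·(k1 + k2).
0.000000: (-0.200000, 1.860000)
  k1 = (0.203120, -3.418680)
  predictor → (-0.177657, 1.483945)
  k2 = (0.116292, -2.681404)
  → (-0.182432, 1.524495)
(u(0.11), v(0.11)) ≈ (-0.1824, 1.5245)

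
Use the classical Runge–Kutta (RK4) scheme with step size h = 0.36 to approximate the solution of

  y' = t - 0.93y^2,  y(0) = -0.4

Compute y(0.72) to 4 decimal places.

-0.2324

RK4: k1 = f(t_n, y_n); k2 = f(t_n + h/2, y_n + (h/2)·k1); k3 = f(t_n + h/2, y_n + (h/2)·k2); k4 = f(t_n + h, y_n + h·k3); y_{n+1} = y_n + (h/6)·(k1 + 2k2 + 2k3 + k4).
t=0.000000, y=-0.400000:
  k1 = f(0.000000, -0.400000) = -0.148800
  k2 = f(0.180000, -0.426784) = 0.010606
  k3 = f(0.180000, -0.398091) = 0.032617
  k4 = f(0.360000, -0.388258) = 0.219808
  y ← -0.400000 + (0.36/6)·(k1 + 2k2 + 2k3 + k4) = -0.390553
t=0.360000, y=-0.390553:
  k1 = f(0.360000, -0.390553) = 0.218146
  k2 = f(0.540000, -0.351287) = 0.425236
  k3 = f(0.540000, -0.314010) = 0.448300
  k4 = f(0.720000, -0.229165) = 0.671160
  y ← -0.390553 + (0.36/6)·(k1 + 2k2 + 2k3 + k4) = -0.232370
y(0.72) ≈ -0.2324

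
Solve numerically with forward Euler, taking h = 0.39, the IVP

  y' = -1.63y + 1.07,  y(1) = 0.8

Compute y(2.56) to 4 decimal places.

Euler: y_{n+1} = y_n + h·f(x_n, y_n).
x=1.000000, y=0.800000: f=-0.234000 → y ← 0.800000 + 0.39·(-0.234000) = 0.708740
x=1.390000, y=0.708740: f=-0.085246 → y ← 0.708740 + 0.39·(-0.085246) = 0.675494
x=1.780000, y=0.675494: f=-0.031055 → y ← 0.675494 + 0.39·(-0.031055) = 0.663382
x=2.170000, y=0.663382: f=-0.011313 → y ← 0.663382 + 0.39·(-0.011313) = 0.658970
y(2.56) ≈ 0.6590

0.6590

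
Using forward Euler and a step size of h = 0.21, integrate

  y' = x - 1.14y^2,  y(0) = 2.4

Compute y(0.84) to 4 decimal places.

Euler: y_{n+1} = y_n + h·f(x_n, y_n).
x=0.000000, y=2.400000: f=-6.566400 → y ← 2.400000 + 0.21·(-6.566400) = 1.021056
x=0.210000, y=1.021056: f=-0.978513 → y ← 1.021056 + 0.21·(-0.978513) = 0.815568
x=0.420000, y=0.815568: f=-0.338273 → y ← 0.815568 + 0.21·(-0.338273) = 0.744531
x=0.630000, y=0.744531: f=-0.001932 → y ← 0.744531 + 0.21·(-0.001932) = 0.744125
y(0.84) ≈ 0.7441

0.7441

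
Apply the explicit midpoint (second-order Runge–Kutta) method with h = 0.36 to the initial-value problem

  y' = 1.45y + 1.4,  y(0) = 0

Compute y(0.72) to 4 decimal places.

1.6894

Midpoint: k1 = f(x_n, y_n); k2 = f(x_n + h/2, y_n + (h/2)·k1); y_{n+1} = y_n + h·k2.
x=0.000000, y=0.000000:
  k1 = f(0.000000, 0.000000) = 1.400000
  k2 = f(0.180000, 0.252000) = 1.765400
  y ← 0.000000 + 0.36·1.765400 = 0.635544
x=0.360000, y=0.635544:
  k1 = f(0.360000, 0.635544) = 2.321539
  k2 = f(0.540000, 1.053421) = 2.927460
  y ← 0.635544 + 0.36·2.927460 = 1.689430
y(0.72) ≈ 1.6894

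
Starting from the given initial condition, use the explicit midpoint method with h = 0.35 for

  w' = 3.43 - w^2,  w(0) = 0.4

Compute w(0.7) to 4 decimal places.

Midpoint: k1 = f(s_n, w_n); k2 = f(s_n + h/2, w_n + (h/2)·k1); w_{n+1} = w_n + h·k2.
s=0.000000, w=0.400000:
  k1 = f(0.000000, 0.400000) = 3.270000
  k2 = f(0.175000, 0.972250) = 2.484730
  w ← 0.400000 + 0.35·2.484730 = 1.269655
s=0.350000, w=1.269655:
  k1 = f(0.350000, 1.269655) = 1.817975
  k2 = f(0.525000, 1.587801) = 0.908888
  w ← 1.269655 + 0.35·0.908888 = 1.587766
w(0.7) ≈ 1.5878

1.5878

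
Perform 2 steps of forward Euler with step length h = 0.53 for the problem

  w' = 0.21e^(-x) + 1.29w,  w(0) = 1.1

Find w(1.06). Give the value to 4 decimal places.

Euler: w_{n+1} = w_n + h·f(x_n, w_n).
x=0.000000, w=1.100000: f=1.629000 → w ← 1.100000 + 0.53·1.629000 = 1.963370
x=0.530000, w=1.963370: f=2.656354 → w ← 1.963370 + 0.53·2.656354 = 3.371238
w(1.06) ≈ 3.3712

3.3712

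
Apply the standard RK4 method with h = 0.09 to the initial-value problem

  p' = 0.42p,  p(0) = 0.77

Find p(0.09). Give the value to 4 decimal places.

RK4: k1 = f(x_n, p_n); k2 = f(x_n + h/2, p_n + (h/2)·k1); k3 = f(x_n + h/2, p_n + (h/2)·k2); k4 = f(x_n + h, p_n + h·k3); p_{n+1} = p_n + (h/6)·(k1 + 2k2 + 2k3 + k4).
x=0.000000, p=0.770000:
  k1 = f(0.000000, 0.770000) = 0.323400
  k2 = f(0.045000, 0.784553) = 0.329512
  k3 = f(0.045000, 0.784828) = 0.329628
  k4 = f(0.090000, 0.799667) = 0.335860
  p ← 0.770000 + (0.09/6)·(k1 + 2k2 + 2k3 + k4) = 0.799663
p(0.09) ≈ 0.7997

0.7997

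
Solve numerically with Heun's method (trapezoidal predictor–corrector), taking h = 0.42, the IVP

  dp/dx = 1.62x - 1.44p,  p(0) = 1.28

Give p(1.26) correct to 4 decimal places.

1.0345

Heun: k1 = f(x_n, p_n); k2 = f(x_n + h, p_n + h·k1); p_{n+1} = p_n + (h/2)·(k1 + k2).
x=0.000000, p=1.280000:
  k1 = f(0.000000, 1.280000) = -1.843200
  k2 = f(0.420000, 0.505856) = -0.048033
  p ← 1.280000 + (0.42/2)·(-1.843200 + (-0.048033)) = 0.882841
x=0.420000, p=0.882841:
  k1 = f(0.420000, 0.882841) = -0.590891
  k2 = f(0.840000, 0.634667) = 0.446880
  p ← 0.882841 + (0.42/2)·(-0.590891 + 0.446880) = 0.852599
x=0.840000, p=0.852599:
  k1 = f(0.840000, 0.852599) = 0.133058
  k2 = f(1.260000, 0.908483) = 0.732984
  p ← 0.852599 + (0.42/2)·(0.133058 + 0.732984) = 1.034468
p(1.26) ≈ 1.0345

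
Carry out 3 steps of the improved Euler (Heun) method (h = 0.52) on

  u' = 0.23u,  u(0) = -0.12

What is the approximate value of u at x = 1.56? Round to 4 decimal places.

Heun: k1 = f(x_n, u_n); k2 = f(x_n + h, u_n + h·k1); u_{n+1} = u_n + (h/2)·(k1 + k2).
x=0.000000, u=-0.120000:
  k1 = f(0.000000, -0.120000) = -0.027600
  k2 = f(0.520000, -0.134352) = -0.030901
  u ← -0.120000 + (0.52/2)·(-0.027600 + (-0.030901)) = -0.135210
x=0.520000, u=-0.135210:
  k1 = f(0.520000, -0.135210) = -0.031098
  k2 = f(1.040000, -0.151381) = -0.034818
  u ← -0.135210 + (0.52/2)·(-0.031098 + (-0.034818)) = -0.152348
x=1.040000, u=-0.152348:
  k1 = f(1.040000, -0.152348) = -0.035040
  k2 = f(1.560000, -0.170569) = -0.039231
  u ← -0.152348 + (0.52/2)·(-0.035040 + (-0.039231)) = -0.171659
u(1.56) ≈ -0.1717

-0.1717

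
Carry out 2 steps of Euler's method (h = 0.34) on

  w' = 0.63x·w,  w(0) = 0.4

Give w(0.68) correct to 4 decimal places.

Euler: w_{n+1} = w_n + h·f(x_n, w_n).
x=0.000000, w=0.400000: f=0.000000 → w ← 0.400000 + 0.34·0.000000 = 0.400000
x=0.340000, w=0.400000: f=0.085680 → w ← 0.400000 + 0.34·0.085680 = 0.429131
w(0.68) ≈ 0.4291

0.4291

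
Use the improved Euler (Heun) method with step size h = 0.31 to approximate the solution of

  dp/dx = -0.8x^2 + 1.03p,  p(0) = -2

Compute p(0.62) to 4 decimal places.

-3.8350

Heun: k1 = f(x_n, p_n); k2 = f(x_n + h, p_n + h·k1); p_{n+1} = p_n + (h/2)·(k1 + k2).
x=0.000000, p=-2.000000:
  k1 = f(0.000000, -2.000000) = -2.060000
  k2 = f(0.310000, -2.638600) = -2.794638
  p ← -2.000000 + (0.31/2)·(-2.060000 + (-2.794638)) = -2.752469
x=0.310000, p=-2.752469:
  k1 = f(0.310000, -2.752469) = -2.911923
  k2 = f(0.620000, -3.655165) = -4.072340
  p ← -2.752469 + (0.31/2)·(-2.911923 + (-4.072340)) = -3.835030
p(0.62) ≈ -3.8350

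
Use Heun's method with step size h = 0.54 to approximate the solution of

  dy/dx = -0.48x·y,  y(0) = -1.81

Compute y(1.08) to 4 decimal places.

Heun: k1 = f(x_n, y_n); k2 = f(x_n + h, y_n + h·k1); y_{n+1} = y_n + (h/2)·(k1 + k2).
x=0.000000, y=-1.810000:
  k1 = f(0.000000, -1.810000) = 0.000000
  k2 = f(0.540000, -1.810000) = 0.469152
  y ← -1.810000 + (0.54/2)·(0.000000 + 0.469152) = -1.683329
x=0.540000, y=-1.683329:
  k1 = f(0.540000, -1.683329) = 0.436319
  k2 = f(1.080000, -1.447717) = 0.750496
  y ← -1.683329 + (0.54/2)·(0.436319 + 0.750496) = -1.362889
y(1.08) ≈ -1.3629

-1.3629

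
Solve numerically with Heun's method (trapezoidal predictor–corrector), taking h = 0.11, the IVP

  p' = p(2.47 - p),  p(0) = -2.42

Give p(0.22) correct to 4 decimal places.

-10.1596

Heun: k1 = f(x_n, p_n); k2 = f(x_n + h, p_n + h·k1); p_{n+1} = p_n + (h/2)·(k1 + k2).
x=0.000000, p=-2.420000:
  k1 = f(0.000000, -2.420000) = -11.833800
  k2 = f(0.110000, -3.721718) = -23.043828
  p ← -2.420000 + (0.11/2)·(-11.833800 + (-23.043828)) = -4.338270
x=0.110000, p=-4.338270:
  k1 = f(0.110000, -4.338270) = -29.536109
  k2 = f(0.220000, -7.587242) = -76.306720
  p ← -4.338270 + (0.11/2)·(-29.536109 + (-76.306720)) = -10.159625
p(0.22) ≈ -10.1596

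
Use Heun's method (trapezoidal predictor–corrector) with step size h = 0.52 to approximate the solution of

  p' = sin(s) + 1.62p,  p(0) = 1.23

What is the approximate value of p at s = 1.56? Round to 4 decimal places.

15.3599

Heun: k1 = f(s_n, p_n); k2 = f(s_n + h, p_n + h·k1); p_{n+1} = p_n + (h/2)·(k1 + k2).
s=0.000000, p=1.230000:
  k1 = f(0.000000, 1.230000) = 1.992600
  k2 = f(0.520000, 2.266152) = 4.168046
  p ← 1.230000 + (0.52/2)·(1.992600 + 4.168046) = 2.831768
s=0.520000, p=2.831768:
  k1 = f(0.520000, 2.831768) = 5.084344
  k2 = f(1.040000, 5.475627) = 9.732920
  p ← 2.831768 + (0.52/2)·(5.084344 + 9.732920) = 6.684257
s=1.040000, p=6.684257:
  k1 = f(1.040000, 6.684257) = 11.690900
  k2 = f(1.560000, 12.763525) = 21.676852
  p ← 6.684257 + (0.52/2)·(11.690900 + 21.676852) = 15.359873
p(1.56) ≈ 15.3599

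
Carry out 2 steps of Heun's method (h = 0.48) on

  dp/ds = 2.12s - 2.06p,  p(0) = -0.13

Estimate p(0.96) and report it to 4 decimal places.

Heun: k1 = f(s_n, p_n); k2 = f(s_n + h, p_n + h·k1); p_{n+1} = p_n + (h/2)·(k1 + k2).
s=0.000000, p=-0.130000:
  k1 = f(0.000000, -0.130000) = 0.267800
  k2 = f(0.480000, -0.001456) = 1.020599
  p ← -0.130000 + (0.48/2)·(0.267800 + 1.020599) = 0.179216
s=0.480000, p=0.179216:
  k1 = f(0.480000, 0.179216) = 0.648415
  k2 = f(0.960000, 0.490455) = 1.024862
  p ← 0.179216 + (0.48/2)·(0.648415 + 1.024862) = 0.580802
p(0.96) ≈ 0.5808

0.5808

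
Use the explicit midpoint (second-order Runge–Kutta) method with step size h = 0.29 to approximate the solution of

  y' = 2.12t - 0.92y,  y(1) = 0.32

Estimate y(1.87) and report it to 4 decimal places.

Midpoint: k1 = f(t_n, y_n); k2 = f(t_n + h/2, y_n + (h/2)·k1); y_{n+1} = y_n + h·k2.
t=1.000000, y=0.320000:
  k1 = f(1.000000, 0.320000) = 1.825600
  k2 = f(1.145000, 0.584712) = 1.889465
  y ← 0.320000 + 0.29·1.889465 = 0.867945
t=1.290000, y=0.867945:
  k1 = f(1.290000, 0.867945) = 1.936291
  k2 = f(1.435000, 1.148707) = 1.985390
  y ← 0.867945 + 0.29·1.985390 = 1.443708
t=1.580000, y=1.443708:
  k1 = f(1.580000, 1.443708) = 2.021389
  k2 = f(1.725000, 1.736809) = 2.059136
  y ← 1.443708 + 0.29·2.059136 = 2.040857
y(1.87) ≈ 2.0409

2.0409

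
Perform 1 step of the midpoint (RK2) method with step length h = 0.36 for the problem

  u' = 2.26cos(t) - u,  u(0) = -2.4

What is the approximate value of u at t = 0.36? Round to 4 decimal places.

-1.0375

Midpoint: k1 = f(t_n, u_n); k2 = f(t_n + h/2, u_n + (h/2)·k1); u_{n+1} = u_n + h·k2.
t=0.000000, u=-2.400000:
  k1 = f(0.000000, -2.400000) = 4.660000
  k2 = f(0.180000, -1.561200) = 3.784687
  u ← -2.400000 + 0.36·3.784687 = -1.037513
u(0.36) ≈ -1.0375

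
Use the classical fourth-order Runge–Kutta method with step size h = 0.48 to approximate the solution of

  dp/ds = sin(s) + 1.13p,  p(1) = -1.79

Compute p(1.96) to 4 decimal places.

RK4: k1 = f(s_n, p_n); k2 = f(s_n + h/2, p_n + (h/2)·k1); k3 = f(s_n + h/2, p_n + (h/2)·k2); k4 = f(s_n + h, p_n + h·k3); p_{n+1} = p_n + (h/6)·(k1 + 2k2 + 2k3 + k4).
s=1.000000, p=-1.790000:
  k1 = f(1.000000, -1.790000) = -1.181229
  k2 = f(1.240000, -2.073495) = -1.397265
  k3 = f(1.240000, -2.125344) = -1.455854
  k4 = f(1.480000, -2.488810) = -1.816475
  p ← -1.790000 + (0.48/6)·(k1 + 2k2 + 2k3 + k4) = -2.486315
s=1.480000, p=-2.486315:
  k1 = f(1.480000, -2.486315) = -1.813656
  k2 = f(1.720000, -2.921593) = -2.312510
  k3 = f(1.720000, -3.041318) = -2.447799
  k4 = f(1.960000, -3.661259) = -3.212011
  p ← -2.486315 + (0.48/6)·(k1 + 2k2 + 2k3 + k4) = -3.650018
p(1.96) ≈ -3.6500

-3.6500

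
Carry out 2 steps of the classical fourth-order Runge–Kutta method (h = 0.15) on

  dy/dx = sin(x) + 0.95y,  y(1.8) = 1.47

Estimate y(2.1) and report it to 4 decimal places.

RK4: k1 = f(x_n, y_n); k2 = f(x_n + h/2, y_n + (h/2)·k1); k3 = f(x_n + h/2, y_n + (h/2)·k2); k4 = f(x_n + h, y_n + h·k3); y_{n+1} = y_n + (h/6)·(k1 + 2k2 + 2k3 + k4).
x=1.800000, y=1.470000:
  k1 = f(1.800000, 1.470000) = 2.370348
  k2 = f(1.875000, 1.647776) = 2.519473
  k3 = f(1.875000, 1.658960) = 2.530098
  k4 = f(1.950000, 1.849515) = 2.685999
  y ← 1.470000 + (0.15/6)·(k1 + 2k2 + 2k3 + k4) = 1.848887
x=1.950000, y=1.848887:
  k1 = f(1.950000, 1.848887) = 2.685403
  k2 = f(2.025000, 2.050292) = 2.846388
  k3 = f(2.025000, 2.062366) = 2.857859
  k4 = f(2.100000, 2.277566) = 3.026897
  y ← 1.848887 + (0.15/6)·(k1 + 2k2 + 2k3 + k4) = 2.276907
y(2.1) ≈ 2.2769

2.2769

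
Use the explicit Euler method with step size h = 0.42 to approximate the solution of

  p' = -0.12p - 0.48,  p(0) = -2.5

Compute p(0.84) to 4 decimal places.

Euler: p_{n+1} = p_n + h·f(x_n, p_n).
x=0.000000, p=-2.500000: f=-0.180000 → p ← -2.500000 + 0.42·(-0.180000) = -2.575600
x=0.420000, p=-2.575600: f=-0.170928 → p ← -2.575600 + 0.42·(-0.170928) = -2.647390
p(0.84) ≈ -2.6474

-2.6474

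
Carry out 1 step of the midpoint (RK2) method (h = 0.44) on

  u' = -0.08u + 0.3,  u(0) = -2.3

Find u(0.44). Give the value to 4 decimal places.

-2.0908

Midpoint: k1 = f(x_n, u_n); k2 = f(x_n + h/2, u_n + (h/2)·k1); u_{n+1} = u_n + h·k2.
x=0.000000, u=-2.300000:
  k1 = f(0.000000, -2.300000) = 0.484000
  k2 = f(0.220000, -2.193520) = 0.475482
  u ← -2.300000 + 0.44·0.475482 = -2.090788
u(0.44) ≈ -2.0908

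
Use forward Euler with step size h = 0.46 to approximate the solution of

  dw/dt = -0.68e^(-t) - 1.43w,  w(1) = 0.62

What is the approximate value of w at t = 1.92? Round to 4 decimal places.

-0.0394

Euler: w_{n+1} = w_n + h·f(t_n, w_n).
t=1.000000, w=0.620000: f=-1.136758 → w ← 0.620000 + 0.46·(-1.136758) = 0.097091
t=1.460000, w=0.097091: f=-0.296761 → w ← 0.097091 + 0.46·(-0.296761) = -0.039419
w(1.92) ≈ -0.0394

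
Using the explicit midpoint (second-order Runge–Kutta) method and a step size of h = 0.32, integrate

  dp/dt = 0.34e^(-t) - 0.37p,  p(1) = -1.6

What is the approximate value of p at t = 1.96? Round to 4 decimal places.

-1.0604

Midpoint: k1 = f(t_n, p_n); k2 = f(t_n + h/2, p_n + (h/2)·k1); p_{n+1} = p_n + h·k2.
t=1.000000, p=-1.600000:
  k1 = f(1.000000, -1.600000) = 0.717079
  k2 = f(1.160000, -1.485267) = 0.656134
  p ← -1.600000 + 0.32·0.656134 = -1.390037
t=1.320000, p=-1.390037:
  k1 = f(1.320000, -1.390037) = 0.605140
  k2 = f(1.480000, -1.293215) = 0.555886
  p ← -1.390037 + 0.32·0.555886 = -1.212153
t=1.640000, p=-1.212153:
  k1 = f(1.640000, -1.212153) = 0.514450
  k2 = f(1.800000, -1.129841) = 0.474243
  p ← -1.212153 + 0.32·0.474243 = -1.060396
p(1.96) ≈ -1.0604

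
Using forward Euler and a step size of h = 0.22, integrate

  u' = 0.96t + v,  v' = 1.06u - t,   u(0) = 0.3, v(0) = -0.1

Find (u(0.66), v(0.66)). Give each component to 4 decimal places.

Euler on (u,v): u_{n+1} = u_n + h·u', v_{n+1} = v_n + h·v'.
0.000000: (0.300000, -0.100000); f=(-0.100000, 0.318000) → (0.278000, -0.030040)
0.220000: (0.278000, -0.030040); f=(0.181160, 0.074680) → (0.317855, -0.013610)
0.440000: (0.317855, -0.013610); f=(0.408790, -0.103073) → (0.407789, -0.036287)
(u(0.66), v(0.66)) ≈ (0.4078, -0.0363)

0.4078, -0.0363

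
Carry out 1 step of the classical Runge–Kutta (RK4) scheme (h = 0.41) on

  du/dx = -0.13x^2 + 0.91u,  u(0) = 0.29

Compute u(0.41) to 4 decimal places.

0.4178

RK4: k1 = f(x_n, u_n); k2 = f(x_n + h/2, u_n + (h/2)·k1); k3 = f(x_n + h/2, u_n + (h/2)·k2); k4 = f(x_n + h, u_n + h·k3); u_{n+1} = u_n + (h/6)·(k1 + 2k2 + 2k3 + k4).
x=0.000000, u=0.290000:
  k1 = f(0.000000, 0.290000) = 0.263900
  k2 = f(0.205000, 0.344099) = 0.307667
  k3 = f(0.205000, 0.353072) = 0.315832
  k4 = f(0.410000, 0.419491) = 0.359884
  u ← 0.290000 + (0.41/6)·(k1 + 2k2 + 2k3 + k4) = 0.417837
u(0.41) ≈ 0.4178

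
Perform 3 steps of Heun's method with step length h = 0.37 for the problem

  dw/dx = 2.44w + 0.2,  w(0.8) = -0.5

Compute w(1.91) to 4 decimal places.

Heun: k1 = f(x_n, w_n); k2 = f(x_n + h, w_n + h·k1); w_{n+1} = w_n + (h/2)·(k1 + k2).
x=0.800000, w=-0.500000:
  k1 = f(0.800000, -0.500000) = -1.020000
  k2 = f(1.170000, -0.877400) = -1.940856
  w ← -0.500000 + (0.37/2)·(-1.020000 + (-1.940856)) = -1.047758
x=1.170000, w=-1.047758:
  k1 = f(1.170000, -1.047758) = -2.356530
  k2 = f(1.540000, -1.919675) = -4.484006
  w ← -1.047758 + (0.37/2)·(-2.356530 + (-4.484006)) = -2.313258
x=1.540000, w=-2.313258:
  k1 = f(1.540000, -2.313258) = -5.444349
  k2 = f(1.910000, -4.327667) = -10.359506
  w ← -2.313258 + (0.37/2)·(-5.444349 + (-10.359506)) = -5.236971
w(1.91) ≈ -5.2370

-5.2370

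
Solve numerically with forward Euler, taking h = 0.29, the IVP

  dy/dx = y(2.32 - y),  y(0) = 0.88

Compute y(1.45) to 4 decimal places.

Euler: y_{n+1} = y_n + h·f(x_n, y_n).
x=0.000000, y=0.880000: f=1.267200 → y ← 0.880000 + 0.29·1.267200 = 1.247488
x=0.290000, y=1.247488: f=1.337946 → y ← 1.247488 + 0.29·1.337946 = 1.635492
x=0.580000, y=1.635492: f=1.119507 → y ← 1.635492 + 0.29·1.119507 = 1.960149
x=0.870000, y=1.960149: f=0.705361 → y ← 1.960149 + 0.29·0.705361 = 2.164704
x=1.160000, y=2.164704: f=0.336170 → y ← 2.164704 + 0.29·0.336170 = 2.262193
y(1.45) ≈ 2.2622

2.2622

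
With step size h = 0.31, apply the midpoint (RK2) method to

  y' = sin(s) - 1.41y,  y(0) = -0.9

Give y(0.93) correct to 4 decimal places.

0.0193

Midpoint: k1 = f(s_n, y_n); k2 = f(s_n + h/2, y_n + (h/2)·k1); y_{n+1} = y_n + h·k2.
s=0.000000, y=-0.900000:
  k1 = f(0.000000, -0.900000) = 1.269000
  k2 = f(0.155000, -0.703305) = 1.146040
  y ← -0.900000 + 0.31·1.146040 = -0.544728
s=0.310000, y=-0.544728:
  k1 = f(0.310000, -0.544728) = 1.073124
  k2 = f(0.465000, -0.378393) = 0.981957
  y ← -0.544728 + 0.31·0.981957 = -0.240321
s=0.620000, y=-0.240321:
  k1 = f(0.620000, -0.240321) = 0.919887
  k2 = f(0.775000, -0.097738) = 0.837527
  y ← -0.240321 + 0.31·0.837527 = 0.019313
y(0.93) ≈ 0.0193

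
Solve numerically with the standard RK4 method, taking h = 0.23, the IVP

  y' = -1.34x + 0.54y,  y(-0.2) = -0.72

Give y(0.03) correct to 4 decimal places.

RK4: k1 = f(x_n, y_n); k2 = f(x_n + h/2, y_n + (h/2)·k1); k3 = f(x_n + h/2, y_n + (h/2)·k2); k4 = f(x_n + h, y_n + h·k3); y_{n+1} = y_n + (h/6)·(k1 + 2k2 + 2k3 + k4).
x=-0.200000, y=-0.720000:
  k1 = f(-0.200000, -0.720000) = -0.120800
  k2 = f(-0.085000, -0.733892) = -0.282402
  k3 = f(-0.085000, -0.752476) = -0.292437
  k4 = f(0.030000, -0.787261) = -0.465321
  y ← -0.720000 + (0.23/6)·(k1 + 2k2 + 2k3 + k4) = -0.786539
y(0.03) ≈ -0.7865

-0.7865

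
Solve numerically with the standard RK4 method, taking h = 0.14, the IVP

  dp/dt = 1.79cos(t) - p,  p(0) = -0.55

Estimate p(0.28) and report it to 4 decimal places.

RK4: k1 = f(t_n, p_n); k2 = f(t_n + h/2, p_n + (h/2)·k1); k3 = f(t_n + h/2, p_n + (h/2)·k2); k4 = f(t_n + h, p_n + h·k3); p_{n+1} = p_n + (h/6)·(k1 + 2k2 + 2k3 + k4).
t=0.000000, p=-0.550000:
  k1 = f(0.000000, -0.550000) = 2.340000
  k2 = f(0.070000, -0.386200) = 2.171816
  k3 = f(0.070000, -0.397973) = 2.183589
  k4 = f(0.140000, -0.244298) = 2.016784
  p ← -0.550000 + (0.14/6)·(k1 + 2k2 + 2k3 + k4) = -0.245089
t=0.140000, p=-0.245089:
  k1 = f(0.140000, -0.245089) = 2.017576
  k2 = f(0.210000, -0.103859) = 1.854534
  k3 = f(0.210000, -0.115272) = 1.865947
  k4 = f(0.280000, 0.016143) = 1.704146
  p ← -0.245089 + (0.14/6)·(k1 + 2k2 + 2k3 + k4) = 0.015373
p(0.28) ≈ 0.0154

0.0154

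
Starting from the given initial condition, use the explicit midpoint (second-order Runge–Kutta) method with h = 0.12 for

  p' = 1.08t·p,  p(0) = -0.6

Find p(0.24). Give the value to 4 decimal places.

Midpoint: k1 = f(t_n, p_n); k2 = f(t_n + h/2, p_n + (h/2)·k1); p_{n+1} = p_n + h·k2.
t=0.000000, p=-0.600000:
  k1 = f(0.000000, -0.600000) = 0.000000
  k2 = f(0.060000, -0.600000) = -0.038880
  p ← -0.600000 + 0.12·(-0.038880) = -0.604666
t=0.120000, p=-0.604666:
  k1 = f(0.120000, -0.604666) = -0.078365
  k2 = f(0.180000, -0.609367) = -0.118461
  p ← -0.604666 + 0.12·(-0.118461) = -0.618881
p(0.24) ≈ -0.6189

-0.6189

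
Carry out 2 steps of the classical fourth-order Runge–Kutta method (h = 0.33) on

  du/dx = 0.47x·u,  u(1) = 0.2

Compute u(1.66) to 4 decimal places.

RK4: k1 = f(x_n, u_n); k2 = f(x_n + h/2, u_n + (h/2)·k1); k3 = f(x_n + h/2, u_n + (h/2)·k2); k4 = f(x_n + h, u_n + h·k3); u_{n+1} = u_n + (h/6)·(k1 + 2k2 + 2k3 + k4).
x=1.000000, u=0.200000:
  k1 = f(1.000000, 0.200000) = 0.094000
  k2 = f(1.165000, 0.215510) = 0.118003
  k3 = f(1.165000, 0.219470) = 0.120171
  k4 = f(1.330000, 0.239656) = 0.149809
  u ← 0.200000 + (0.33/6)·(k1 + 2k2 + 2k3 + k4) = 0.239609
x=1.330000, u=0.239609:
  k1 = f(1.330000, 0.239609) = 0.149779
  k2 = f(1.495000, 0.264322) = 0.185726
  k3 = f(1.495000, 0.270253) = 0.189894
  k4 = f(1.660000, 0.302273) = 0.235834
  u ← 0.239609 + (0.33/6)·(k1 + 2k2 + 2k3 + k4) = 0.302135
u(1.66) ≈ 0.3021

0.3021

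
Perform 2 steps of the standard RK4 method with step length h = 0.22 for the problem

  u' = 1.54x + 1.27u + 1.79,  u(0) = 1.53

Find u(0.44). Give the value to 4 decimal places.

RK4: k1 = f(x_n, u_n); k2 = f(x_n + h/2, u_n + (h/2)·k1); k3 = f(x_n + h/2, u_n + (h/2)·k2); k4 = f(x_n + h, u_n + h·k3); u_{n+1} = u_n + (h/6)·(k1 + 2k2 + 2k3 + k4).
x=0.000000, u=1.530000:
  k1 = f(0.000000, 1.530000) = 3.733100
  k2 = f(0.110000, 1.940641) = 4.424014
  k3 = f(0.110000, 2.016642) = 4.520535
  k4 = f(0.220000, 2.524518) = 5.334937
  u ← 1.530000 + (0.22/6)·(k1 + 2k2 + 2k3 + k4) = 2.518428
x=0.220000, u=2.518428:
  k1 = f(0.220000, 2.518428) = 5.327204
  k2 = f(0.330000, 3.104421) = 6.240814
  k3 = f(0.330000, 3.204918) = 6.368446
  k4 = f(0.440000, 3.919486) = 7.445348
  u ← 2.518428 + (0.22/6)·(k1 + 2k2 + 2k3 + k4) = 3.911434
u(0.44) ≈ 3.9114

3.9114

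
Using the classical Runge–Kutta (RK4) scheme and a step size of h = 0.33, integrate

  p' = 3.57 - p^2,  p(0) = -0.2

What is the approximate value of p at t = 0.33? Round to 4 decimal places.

0.8972

RK4: k1 = f(t_n, p_n); k2 = f(t_n + h/2, p_n + (h/2)·k1); k3 = f(t_n + h/2, p_n + (h/2)·k2); k4 = f(t_n + h, p_n + h·k3); p_{n+1} = p_n + (h/6)·(k1 + 2k2 + 2k3 + k4).
t=0.000000, p=-0.200000:
  k1 = f(0.000000, -0.200000) = 3.530000
  k2 = f(0.165000, 0.382450) = 3.423732
  k3 = f(0.165000, 0.364916) = 3.436836
  k4 = f(0.330000, 0.934156) = 2.697352
  p ← -0.200000 + (0.33/6)·(k1 + 2k2 + 2k3 + k4) = 0.897167
p(0.33) ≈ 0.8972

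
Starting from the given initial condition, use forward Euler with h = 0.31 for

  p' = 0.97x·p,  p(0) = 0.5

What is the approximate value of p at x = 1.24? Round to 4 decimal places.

0.8299

Euler: p_{n+1} = p_n + h·f(x_n, p_n).
x=0.000000, p=0.500000: f=0.000000 → p ← 0.500000 + 0.31·0.000000 = 0.500000
x=0.310000, p=0.500000: f=0.150350 → p ← 0.500000 + 0.31·0.150350 = 0.546609
x=0.620000, p=0.546609: f=0.328730 → p ← 0.546609 + 0.31·0.328730 = 0.648515
x=0.930000, p=0.648515: f=0.585025 → p ← 0.648515 + 0.31·0.585025 = 0.829873
p(1.24) ≈ 0.8299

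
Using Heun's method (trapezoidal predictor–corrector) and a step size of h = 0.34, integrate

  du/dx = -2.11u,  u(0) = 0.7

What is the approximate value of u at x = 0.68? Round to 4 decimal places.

0.2041

Heun: k1 = f(x_n, u_n); k2 = f(x_n + h, u_n + h·k1); u_{n+1} = u_n + (h/2)·(k1 + k2).
x=0.000000, u=0.700000:
  k1 = f(0.000000, 0.700000) = -1.477000
  k2 = f(0.340000, 0.197820) = -0.417400
  u ← 0.700000 + (0.34/2)·(-1.477000 + (-0.417400)) = 0.377952
x=0.340000, u=0.377952:
  k1 = f(0.340000, 0.377952) = -0.797479
  k2 = f(0.680000, 0.106809) = -0.225367
  u ← 0.377952 + (0.34/2)·(-0.797479 + (-0.225367)) = 0.204068
u(0.68) ≈ 0.2041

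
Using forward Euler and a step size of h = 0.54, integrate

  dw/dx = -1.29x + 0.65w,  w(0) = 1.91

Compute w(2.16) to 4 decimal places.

Euler: w_{n+1} = w_n + h·f(x_n, w_n).
x=0.000000, w=1.910000: f=1.241500 → w ← 1.910000 + 0.54·1.241500 = 2.580410
x=0.540000, w=2.580410: f=0.980667 → w ← 2.580410 + 0.54·0.980667 = 3.109970
x=1.080000, w=3.109970: f=0.628280 → w ← 3.109970 + 0.54·0.628280 = 3.449241
x=1.620000, w=3.449241: f=0.152207 → w ← 3.449241 + 0.54·0.152207 = 3.531433
w(2.16) ≈ 3.5314

3.5314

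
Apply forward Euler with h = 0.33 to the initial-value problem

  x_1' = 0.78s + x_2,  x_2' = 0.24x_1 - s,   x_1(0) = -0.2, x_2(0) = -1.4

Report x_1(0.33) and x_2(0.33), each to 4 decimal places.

-0.6620, -1.4158

Euler on (x_1,x_2): x_1_{n+1} = x_1_n + h·x_1', x_2_{n+1} = x_2_n + h·x_2'.
0.000000: (-0.200000, -1.400000); f=(-1.400000, -0.048000) → (-0.662000, -1.415840)
(x_1(0.33), x_2(0.33)) ≈ (-0.6620, -1.4158)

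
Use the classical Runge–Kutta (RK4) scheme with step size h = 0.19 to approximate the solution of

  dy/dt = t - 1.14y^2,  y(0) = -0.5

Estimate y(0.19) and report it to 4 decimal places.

RK4: k1 = f(t_n, y_n); k2 = f(t_n + h/2, y_n + (h/2)·k1); k3 = f(t_n + h/2, y_n + (h/2)·k2); k4 = f(t_n + h, y_n + h·k3); y_{n+1} = y_n + (h/6)·(k1 + 2k2 + 2k3 + k4).
t=0.000000, y=-0.500000:
  k1 = f(0.000000, -0.500000) = -0.285000
  k2 = f(0.095000, -0.527075) = -0.221701
  k3 = f(0.095000, -0.521062) = -0.214516
  k4 = f(0.190000, -0.540758) = -0.143358
  y ← -0.500000 + (0.19/6)·(k1 + 2k2 + 2k3 + k4) = -0.541192
y(0.19) ≈ -0.5412

-0.5412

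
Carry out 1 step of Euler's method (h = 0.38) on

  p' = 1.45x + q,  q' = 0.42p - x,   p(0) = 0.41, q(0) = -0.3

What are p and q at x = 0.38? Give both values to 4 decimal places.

0.2960, -0.2346

Euler on (p,q): p_{n+1} = p_n + h·p', q_{n+1} = q_n + h·q'.
0.000000: (0.410000, -0.300000); f=(-0.300000, 0.172200) → (0.296000, -0.234564)
(p(0.38), q(0.38)) ≈ (0.2960, -0.2346)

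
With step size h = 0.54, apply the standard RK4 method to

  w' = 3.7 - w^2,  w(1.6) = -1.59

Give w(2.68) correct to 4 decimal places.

1.3385

RK4: k1 = f(x_n, w_n); k2 = f(x_n + h/2, w_n + (h/2)·k1); k3 = f(x_n + h/2, w_n + (h/2)·k2); k4 = f(x_n + h, w_n + h·k3); w_{n+1} = w_n + (h/6)·(k1 + 2k2 + 2k3 + k4).
x=1.600000, w=-1.590000:
  k1 = f(1.600000, -1.590000) = 1.171900
  k2 = f(1.870000, -1.273587) = 2.077976
  k3 = f(1.870000, -1.028946) = 2.641269
  k4 = f(2.140000, -0.163715) = 3.673198
  w ← -1.590000 + (0.54/6)·(k1 + 2k2 + 2k3 + k4) = -0.304477
x=2.140000, w=-0.304477:
  k1 = f(2.140000, -0.304477) = 3.607294
  k2 = f(2.410000, 0.669492) = 3.251780
  k3 = f(2.410000, 0.573504) = 3.371094
  k4 = f(2.680000, 1.515914) = 1.402006
  w ← -0.304477 + (0.54/6)·(k1 + 2k2 + 2k3 + k4) = 1.338477
w(2.68) ≈ 1.3385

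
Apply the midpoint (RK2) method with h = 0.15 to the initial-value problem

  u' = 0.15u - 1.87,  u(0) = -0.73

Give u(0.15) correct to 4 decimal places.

-1.0303

Midpoint: k1 = f(x_n, u_n); k2 = f(x_n + h/2, u_n + (h/2)·k1); u_{n+1} = u_n + h·k2.
x=0.000000, u=-0.730000:
  k1 = f(0.000000, -0.730000) = -1.979500
  k2 = f(0.075000, -0.878462) = -2.001769
  u ← -0.730000 + 0.15·(-2.001769) = -1.030265
u(0.15) ≈ -1.0303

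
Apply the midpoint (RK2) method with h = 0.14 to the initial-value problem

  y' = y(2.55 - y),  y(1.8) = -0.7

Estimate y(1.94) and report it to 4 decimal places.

Midpoint: k1 = f(t_n, y_n); k2 = f(t_n + h/2, y_n + (h/2)·k1); y_{n+1} = y_n + h·k2.
t=1.800000, y=-0.700000:
  k1 = f(1.800000, -0.700000) = -2.275000
  k2 = f(1.870000, -0.859250) = -2.929398
  y ← -0.700000 + 0.14·(-2.929398) = -1.110116
y(1.94) ≈ -1.1101

-1.1101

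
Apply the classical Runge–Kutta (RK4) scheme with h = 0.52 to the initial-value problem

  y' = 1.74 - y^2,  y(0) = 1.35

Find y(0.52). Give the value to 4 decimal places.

RK4: k1 = f(x_n, y_n); k2 = f(x_n + h/2, y_n + (h/2)·k1); k3 = f(x_n + h/2, y_n + (h/2)·k2); k4 = f(x_n + h, y_n + h·k3); y_{n+1} = y_n + (h/6)·(k1 + 2k2 + 2k3 + k4).
x=0.000000, y=1.350000:
  k1 = f(0.000000, 1.350000) = -0.082500
  k2 = f(0.260000, 1.328550) = -0.025045
  k3 = f(0.260000, 1.343488) = -0.064961
  k4 = f(0.520000, 1.316220) = 0.007564
  y ← 1.350000 + (0.52/6)·(k1 + 2k2 + 2k3 + k4) = 1.327905
y(0.52) ≈ 1.3279

1.3279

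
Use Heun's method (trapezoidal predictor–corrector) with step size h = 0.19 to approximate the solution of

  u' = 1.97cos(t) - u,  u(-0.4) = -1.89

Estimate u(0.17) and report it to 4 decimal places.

-0.2381

Heun: k1 = f(t_n, u_n); k2 = f(t_n + h, u_n + h·k1); u_{n+1} = u_n + (h/2)·(k1 + k2).
t=-0.400000, u=-1.890000:
  k1 = f(-0.400000, -1.890000) = 3.704490
  k2 = f(-0.210000, -1.186147) = 3.112868
  u ← -1.890000 + (0.19/2)·(3.704490 + 3.112868) = -1.242351
t=-0.210000, u=-1.242351:
  k1 = f(-0.210000, -1.242351) = 3.169072
  k2 = f(-0.020000, -0.640227) = 2.609833
  u ← -1.242351 + (0.19/2)·(3.169072 + 2.609833) = -0.693355
t=-0.020000, u=-0.693355:
  k1 = f(-0.020000, -0.693355) = 2.662961
  k2 = f(0.170000, -0.187392) = 2.128994
  u ← -0.693355 + (0.19/2)·(2.662961 + 2.128994) = -0.238119
u(0.17) ≈ -0.2381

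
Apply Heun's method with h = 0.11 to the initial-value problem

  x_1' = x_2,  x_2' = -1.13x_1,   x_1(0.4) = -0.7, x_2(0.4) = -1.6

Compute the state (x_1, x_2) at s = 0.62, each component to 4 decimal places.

Heun on (x_1,x_2): k1 = f(s_n, state_n); k2 = f(s_n + h, state_n + h·k1); state_{n+1} = state_n + (h/2)·(k1 + k2).
0.400000: (-0.700000, -1.600000)
  k1 = (-1.600000, 0.791000)
  predictor → (-0.876000, -1.512990)
  k2 = (-1.512990, 0.989880)
  → (-0.871214, -1.502052)
0.510000: (-0.871214, -1.502052)
  k1 = (-1.502052, 0.984472)
  predictor → (-1.036440, -1.393760)
  k2 = (-1.393760, 1.171177)
  → (-1.030484, -1.383491)
(x_1(0.62), x_2(0.62)) ≈ (-1.0305, -1.3835)

-1.0305, -1.3835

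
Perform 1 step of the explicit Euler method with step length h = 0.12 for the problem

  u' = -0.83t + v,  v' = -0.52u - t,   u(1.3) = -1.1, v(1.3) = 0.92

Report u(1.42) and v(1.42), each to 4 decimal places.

Euler on (u,v): u_{n+1} = u_n + h·u', v_{n+1} = v_n + h·v'.
1.300000: (-1.100000, 0.920000); f=(-0.159000, -0.728000) → (-1.119080, 0.832640)
(u(1.42), v(1.42)) ≈ (-1.1191, 0.8326)

-1.1191, 0.8326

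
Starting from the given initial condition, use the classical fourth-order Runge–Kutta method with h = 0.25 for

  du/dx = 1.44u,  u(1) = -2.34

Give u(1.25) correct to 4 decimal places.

RK4: k1 = f(x_n, u_n); k2 = f(x_n + h/2, u_n + (h/2)·k1); k3 = f(x_n + h/2, u_n + (h/2)·k2); k4 = f(x_n + h, u_n + h·k3); u_{n+1} = u_n + (h/6)·(k1 + 2k2 + 2k3 + k4).
x=1.000000, u=-2.340000:
  k1 = f(1.000000, -2.340000) = -3.369600
  k2 = f(1.125000, -2.761200) = -3.976128
  k3 = f(1.125000, -2.837016) = -4.085303
  k4 = f(1.250000, -3.361326) = -4.840309
  u ← -2.340000 + (0.25/6)·(k1 + 2k2 + 2k3 + k4) = -3.353865
u(1.25) ≈ -3.3539

-3.3539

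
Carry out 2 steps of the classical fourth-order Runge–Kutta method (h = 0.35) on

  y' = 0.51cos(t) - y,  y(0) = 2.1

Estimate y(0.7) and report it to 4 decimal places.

1.2756

RK4: k1 = f(t_n, y_n); k2 = f(t_n + h/2, y_n + (h/2)·k1); k3 = f(t_n + h/2, y_n + (h/2)·k2); k4 = f(t_n + h, y_n + h·k3); y_{n+1} = y_n + (h/6)·(k1 + 2k2 + 2k3 + k4).
t=0.000000, y=2.100000:
  k1 = f(0.000000, 2.100000) = -1.590000
  k2 = f(0.175000, 1.821750) = -1.319539
  k3 = f(0.175000, 1.869081) = -1.366870
  k4 = f(0.350000, 1.621595) = -1.142515
  y ← 2.100000 + (0.35/6)·(k1 + 2k2 + 2k3 + k4) = 1.627189
t=0.350000, y=1.627189:
  k1 = f(0.350000, 1.627189) = -1.148109
  k2 = f(0.525000, 1.426270) = -0.984955
  k3 = f(0.525000, 1.454822) = -1.013507
  k4 = f(0.700000, 1.272462) = -0.882392
  y ← 1.627189 + (0.35/6)·(k1 + 2k2 + 2k3 + k4) = 1.275589
y(0.7) ≈ 1.2756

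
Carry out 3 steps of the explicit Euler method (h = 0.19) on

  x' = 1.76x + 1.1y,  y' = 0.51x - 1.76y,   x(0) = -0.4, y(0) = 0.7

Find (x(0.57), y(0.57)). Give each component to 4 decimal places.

Euler on (x,y): x_{n+1} = x_n + h·x', y_{n+1} = y_n + h·y'.
0.000000: (-0.400000, 0.700000); f=(0.066000, -1.436000) → (-0.387460, 0.427160)
0.190000: (-0.387460, 0.427160); f=(-0.212054, -0.949406) → (-0.427750, 0.246773)
0.380000: (-0.427750, 0.246773); f=(-0.481390, -0.652473) → (-0.519214, 0.122803)
(x(0.57), y(0.57)) ≈ (-0.5192, 0.1228)

-0.5192, 0.1228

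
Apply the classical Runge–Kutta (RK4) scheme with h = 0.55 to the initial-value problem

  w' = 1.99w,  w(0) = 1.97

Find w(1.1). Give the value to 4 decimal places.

RK4: k1 = f(t_n, w_n); k2 = f(t_n + h/2, w_n + (h/2)·k1); k3 = f(t_n + h/2, w_n + (h/2)·k2); k4 = f(t_n + h, w_n + h·k3); w_{n+1} = w_n + (h/6)·(k1 + 2k2 + 2k3 + k4).
t=0.000000, w=1.970000:
  k1 = f(0.000000, 1.970000) = 3.920300
  k2 = f(0.275000, 3.048083) = 6.065684
  k3 = f(0.275000, 3.638063) = 7.239746
  k4 = f(0.550000, 5.951860) = 11.844202
  w ← 1.970000 + (0.55/6)·(k1 + 2k2 + 2k3 + k4) = 5.854408
t=0.550000, w=5.854408:
  k1 = f(0.550000, 5.854408) = 11.650272
  k2 = f(0.825000, 9.058233) = 18.025884
  k3 = f(0.825000, 10.811526) = 21.514937
  k4 = f(1.100000, 17.687623) = 35.198371
  w ← 5.854408 + (0.55/6)·(k1 + 2k2 + 2k3 + k4) = 17.398017
w(1.1) ≈ 17.3980

17.3980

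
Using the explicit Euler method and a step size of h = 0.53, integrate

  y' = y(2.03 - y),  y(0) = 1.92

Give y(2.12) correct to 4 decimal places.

Euler: y_{n+1} = y_n + h·f(t_n, y_n).
t=0.000000, y=1.920000: f=0.211200 → y ← 1.920000 + 0.53·0.211200 = 2.031936
t=0.530000, y=2.031936: f=-0.003934 → y ← 2.031936 + 0.53·(-0.003934) = 2.029851
t=1.060000, y=2.029851: f=0.000302 → y ← 2.029851 + 0.53·0.000302 = 2.030011
t=1.590000, y=2.030011: f=-0.000023 → y ← 2.030011 + 0.53·(-0.000023) = 2.029999
y(2.12) ≈ 2.0300

2.0300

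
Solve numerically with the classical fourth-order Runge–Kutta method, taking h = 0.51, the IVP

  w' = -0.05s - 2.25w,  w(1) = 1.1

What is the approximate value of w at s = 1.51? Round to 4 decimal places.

0.3448

RK4: k1 = f(s_n, w_n); k2 = f(s_n + h/2, w_n + (h/2)·k1); k3 = f(s_n + h/2, w_n + (h/2)·k2); k4 = f(s_n + h, w_n + h·k3); w_{n+1} = w_n + (h/6)·(k1 + 2k2 + 2k3 + k4).
s=1.000000, w=1.100000:
  k1 = f(1.000000, 1.100000) = -2.525000
  k2 = f(1.255000, 0.456125) = -1.089031
  k3 = f(1.255000, 0.822297) = -1.912918
  k4 = f(1.510000, 0.124412) = -0.355426
  w ← 1.100000 + (0.51/6)·(k1 + 2k2 + 2k3 + k4) = 0.344832
w(1.51) ≈ 0.3448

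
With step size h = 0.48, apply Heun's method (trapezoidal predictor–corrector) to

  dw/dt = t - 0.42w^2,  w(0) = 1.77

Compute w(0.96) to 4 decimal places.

Heun: k1 = f(t_n, w_n); k2 = f(t_n + h, w_n + h·k1); w_{n+1} = w_n + (h/2)·(k1 + k2).
t=0.000000, w=1.770000:
  k1 = f(0.000000, 1.770000) = -1.315818
  k2 = f(0.480000, 1.138407) = -0.064308
  w ← 1.770000 + (0.48/2)·(-1.315818 + (-0.064308)) = 1.438770
t=0.480000, w=1.438770:
  k1 = f(0.480000, 1.438770) = -0.389425
  k2 = f(0.960000, 1.251846) = 0.301810
  w ← 1.438770 + (0.48/2)·(-0.389425 + 0.301810) = 1.417742
w(0.96) ≈ 1.4177

1.4177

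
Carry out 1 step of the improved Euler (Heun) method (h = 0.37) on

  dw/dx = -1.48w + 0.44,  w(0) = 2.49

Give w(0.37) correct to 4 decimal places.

Heun: k1 = f(x_n, w_n); k2 = f(x_n + h, w_n + h·k1); w_{n+1} = w_n + (h/2)·(k1 + k2).
x=0.000000, w=2.490000:
  k1 = f(0.000000, 2.490000) = -3.245200
  k2 = f(0.370000, 1.289276) = -1.468128
  w ← 2.490000 + (0.37/2)·(-3.245200 + (-1.468128)) = 1.618034
w(0.37) ≈ 1.6180

1.6180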